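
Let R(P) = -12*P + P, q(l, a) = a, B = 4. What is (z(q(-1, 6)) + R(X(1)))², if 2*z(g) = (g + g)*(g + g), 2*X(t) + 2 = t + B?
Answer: 12321/4 ≈ 3080.3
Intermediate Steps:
X(t) = 1 + t/2 (X(t) = -1 + (t + 4)/2 = -1 + (4 + t)/2 = -1 + (2 + t/2) = 1 + t/2)
R(P) = -11*P
z(g) = 2*g² (z(g) = ((g + g)*(g + g))/2 = ((2*g)*(2*g))/2 = (4*g²)/2 = 2*g²)
(z(q(-1, 6)) + R(X(1)))² = (2*6² - 11*(1 + (½)*1))² = (2*36 - 11*(1 + ½))² = (72 - 11*3/2)² = (72 - 33/2)² = (111/2)² = 12321/4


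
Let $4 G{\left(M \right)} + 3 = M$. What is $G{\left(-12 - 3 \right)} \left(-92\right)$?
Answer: $414$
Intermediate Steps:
$G{\left(M \right)} = - \frac{3}{4} + \frac{M}{4}$
$G{\left(-12 - 3 \right)} \left(-92\right) = \left(- \frac{3}{4} + \frac{-12 - 3}{4}\right) \left(-92\right) = \left(- \frac{3}{4} + \frac{1}{4} \left(-15\right)\right) \left(-92\right) = \left(- \frac{3}{4} - \frac{15}{4}\right) \left(-92\right) = \left(- \frac{9}{2}\right) \left(-92\right) = 414$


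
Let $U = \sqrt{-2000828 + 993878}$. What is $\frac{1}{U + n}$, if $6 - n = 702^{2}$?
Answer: $- \frac{82133}{40475145959} - \frac{35 i \sqrt{822}}{242850875754} \approx -2.0292 \cdot 10^{-6} - 4.132 \cdot 10^{-9} i$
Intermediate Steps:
$U = 35 i \sqrt{822}$ ($U = \sqrt{-1006950} = 35 i \sqrt{822} \approx 1003.5 i$)
$n = -492798$ ($n = 6 - 702^{2} = 6 - 492804 = -492798$)
$\frac{1}{U + n} = \frac{1}{35 i \sqrt{822} - 492798} = \frac{1}{-492798 + 35 i \sqrt{822}}$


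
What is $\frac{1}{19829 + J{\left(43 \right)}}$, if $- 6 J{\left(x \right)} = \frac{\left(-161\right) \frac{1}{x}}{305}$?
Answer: $\frac{78690}{1560344171} \approx 5.0431 \cdot 10^{-5}$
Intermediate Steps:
$J{\left(x \right)} = \frac{161}{1830 x}$ ($J{\left(x \right)} = - \frac{- \frac{161}{x} \frac{1}{305}}{6} = - \frac{\left(- \frac{161}{305}\right) \frac{1}{x}}{6} = \frac{161}{1830 x}$)
$\frac{1}{19829 + J{\left(43 \right)}} = \frac{1}{19829 + \frac{161}{1830 \cdot 43}} = \frac{1}{19829 + \frac{161}{1830} \cdot \frac{1}{43}} = \frac{1}{19829 + \frac{161}{78690}} = \frac{1}{\frac{1560344171}{78690}} = \frac{78690}{1560344171}$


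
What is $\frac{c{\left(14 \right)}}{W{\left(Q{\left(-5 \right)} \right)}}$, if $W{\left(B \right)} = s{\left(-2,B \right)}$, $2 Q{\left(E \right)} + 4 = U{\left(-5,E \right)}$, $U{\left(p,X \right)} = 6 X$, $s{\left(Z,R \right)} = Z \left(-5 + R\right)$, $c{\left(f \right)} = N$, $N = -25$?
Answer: $- \frac{25}{44} \approx -0.56818$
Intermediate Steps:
$c{\left(f \right)} = -25$
$Q{\left(E \right)} = -2 + 3 E$ ($Q{\left(E \right)} = -2 + \frac{6 E}{2} = -2 + 3 E$)
$W{\left(B \right)} = 10 - 2 B$ ($W{\left(B \right)} = - 2 \left(-5 + B\right) = 10 - 2 B$)
$\frac{c{\left(14 \right)}}{W{\left(Q{\left(-5 \right)} \right)}} = - \frac{25}{10 - 2 \left(-2 + 3 \left(-5\right)\right)} = - \frac{25}{10 - 2 \left(-2 - 15\right)} = - \frac{25}{10 - -34} = - \frac{25}{10 + 34} = - \frac{25}{44}$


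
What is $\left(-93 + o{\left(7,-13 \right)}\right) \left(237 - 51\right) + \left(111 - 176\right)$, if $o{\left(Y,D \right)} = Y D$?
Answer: $-34289$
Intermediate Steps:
$o{\left(Y,D \right)} = D Y$
$\left(-93 + o{\left(7,-13 \right)}\right) \left(237 - 51\right) + \left(111 - 176\right) = \left(-93 - 91\right) \left(237 - 51\right) + \left(111 - 176\right) = \left(-93 - 91\right) 186 + \left(111 - 176\right) = \left(-184\right) 186 - 65 = -34224 - 65 = -34289$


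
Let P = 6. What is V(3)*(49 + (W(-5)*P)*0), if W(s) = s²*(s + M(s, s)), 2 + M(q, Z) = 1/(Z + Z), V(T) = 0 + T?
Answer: 147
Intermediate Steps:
V(T) = T
M(q, Z) = -2 + 1/(2*Z) (M(q, Z) = -2 + 1/(Z + Z) = -2 + 1/(2*Z))
W(s) = s²*(-2 + s + 1/(2*s)) (W(s) = s²*(s + (-2 + 1/(2*s))) = s²*(-2 + s + 1/(2*s)))
V(3)*(49 + (W(-5)*P)*0) = 3*(49 + (((½)*(-5)*(1 + 2*(-5)*(-2 - 5)))*6)*0) = 3*(49 + (((½)*(-5)*(1 + 2*(-5)*(-7)))*6)*0) = 3*(49 + (((½)*(-5)*(1 + 70))*6)*0) = 3*(49 + (((½)*(-5)*71)*6)*0) = 3*(49 - 355/2*6*0) = 3*(49 - 1065*0) = 3*(49 + 0) = 3*49 = 147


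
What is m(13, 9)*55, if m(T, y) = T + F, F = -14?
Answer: -55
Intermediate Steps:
m(T, y) = -14 + T (m(T, y) = T - 14 = -14 + T)
m(13, 9)*55 = (-14 + 13)*55 = -1*55 = -55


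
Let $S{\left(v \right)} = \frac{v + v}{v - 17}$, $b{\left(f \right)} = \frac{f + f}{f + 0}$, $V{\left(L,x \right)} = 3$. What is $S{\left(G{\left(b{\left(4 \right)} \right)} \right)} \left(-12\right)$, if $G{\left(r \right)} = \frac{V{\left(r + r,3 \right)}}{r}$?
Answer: $\frac{72}{31} \approx 2.3226$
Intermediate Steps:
$b{\left(f \right)} = 2$ ($b{\left(f \right)} = \frac{2 f}{f} = 2$)
$G{\left(r \right)} = \frac{3}{r}$
$S{\left(v \right)} = \frac{2 v}{-17 + v}$
$S{\left(G{\left(b{\left(4 \right)} \right)} \right)} \left(-12\right) = \frac{2 \cdot \frac{3}{2}}{-17 + \frac{3}{2}} \left(-12\right) = \frac{2 \cdot 3 \cdot \frac{1}{2}}{-17 + 3 \cdot \frac{1}{2}} \left(-12\right) = 2 \cdot \frac{3}{2} \frac{1}{-17 + \frac{3}{2}} \left(-12\right) = 2 \cdot \frac{3}{2} \frac{1}{- \frac{31}{2}} \left(-12\right) = 2 \cdot \frac{3}{2} \left(- \frac{2}{31}\right) \left(-12\right) = \left(- \frac{6}{31}\right) \left(-12\right) = \frac{72}{31}$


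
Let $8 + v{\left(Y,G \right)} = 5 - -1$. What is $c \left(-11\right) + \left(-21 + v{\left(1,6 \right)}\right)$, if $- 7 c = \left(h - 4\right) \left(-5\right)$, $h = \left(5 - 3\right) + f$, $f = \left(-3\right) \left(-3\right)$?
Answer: $-78$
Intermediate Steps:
$f = 9$
$v{\left(Y,G \right)} = -2$ ($v{\left(Y,G \right)} = -8 + \left(5 - -1\right) = -8 + \left(5 + 1\right) = -8 + 6 = -2$)
$h = 11$ ($h = \left(5 - 3\right) + 9 = 2 + 9 = 11$)
$c = 5$ ($c = - \frac{\left(11 - 4\right) \left(-5\right)}{7} = - \frac{7 \left(-5\right)}{7} = \left(- \frac{1}{7}\right) \left(-35\right) = 5$)
$c \left(-11\right) + \left(-21 + v{\left(1,6 \right)}\right) = 5 \left(-11\right) - 23 = -55 - 23 = -78$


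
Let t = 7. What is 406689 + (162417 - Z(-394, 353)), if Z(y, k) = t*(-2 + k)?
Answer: 566649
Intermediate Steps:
Z(y, k) = -14 + 7*k (Z(y, k) = 7*(-2 + k) = -14 + 7*k)
406689 + (162417 - Z(-394, 353)) = 406689 + (162417 - (-14 + 7*353)) = 406689 + (162417 - (-14 + 2471)) = 406689 + (162417 - 1*2457) = 406689 + (162417 - 2457) = 406689 + 159960 = 566649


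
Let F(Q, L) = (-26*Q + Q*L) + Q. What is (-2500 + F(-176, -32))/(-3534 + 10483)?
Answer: 7532/6949 ≈ 1.0839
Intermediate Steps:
F(Q, L) = -25*Q + L*Q (F(Q, L) = (-26*Q + L*Q) + Q = -25*Q + L*Q)
(-2500 + F(-176, -32))/(-3534 + 10483) = (-2500 - 176*(-25 - 32))/(-3534 + 10483) = (-2500 - 176*(-57))/6949 = (-2500 + 10032)*(1/6949) = 7532*(1/6949) = 7532/6949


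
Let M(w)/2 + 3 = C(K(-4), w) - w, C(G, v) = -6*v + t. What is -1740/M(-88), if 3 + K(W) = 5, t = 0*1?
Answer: -870/613 ≈ -1.4193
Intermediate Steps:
t = 0
K(W) = 2 (K(W) = -3 + 5 = 2)
C(G, v) = -6*v (C(G, v) = -6*v + 0 = -6*v)
M(w) = -6 - 14*w (M(w) = -6 + 2*(-6*w - w) = -6 + 2*(-7*w) = -6 - 14*w)
-1740/M(-88) = -1740/(-6 - 14*(-88)) = -1740/(-6 + 1232) = -1740/1226 = -1740*1/1226 = -870/613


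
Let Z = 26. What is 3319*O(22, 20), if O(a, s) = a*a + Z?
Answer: 1692690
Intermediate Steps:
O(a, s) = 26 + a**2 (O(a, s) = a*a + 26 = a**2 + 26 = 26 + a**2)
3319*O(22, 20) = 3319*(26 + 22**2) = 3319*(26 + 484) = 3319*510 = 1692690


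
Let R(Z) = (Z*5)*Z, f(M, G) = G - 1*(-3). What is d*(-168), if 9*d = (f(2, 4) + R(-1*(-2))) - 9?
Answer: -336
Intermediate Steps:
f(M, G) = 3 + G (f(M, G) = G + 3 = 3 + G)
R(Z) = 5*Z² (R(Z) = (5*Z)*Z = 5*Z²)
d = 2 (d = (((3 + 4) + 5*(-1*(-2))²) - 9)/9 = ((7 + 5*2²) - 9)/9 = ((7 + 5*4) - 9)/9 = ((7 + 20) - 9)/9 = (27 - 9)/9 = (⅑)*18 = 2)
d*(-168) = 2*(-168) = -336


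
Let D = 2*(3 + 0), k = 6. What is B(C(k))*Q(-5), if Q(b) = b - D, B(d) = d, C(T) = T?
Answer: -66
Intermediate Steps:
D = 6 (D = 2*3 = 6)
Q(b) = -6 + b (Q(b) = b - 1*6 = b - 6 = -6 + b)
B(C(k))*Q(-5) = 6*(-6 - 5) = 6*(-11) = -66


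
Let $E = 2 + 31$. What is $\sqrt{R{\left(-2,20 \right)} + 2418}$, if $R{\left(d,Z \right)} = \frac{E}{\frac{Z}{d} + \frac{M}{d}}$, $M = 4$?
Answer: $\frac{\sqrt{9661}}{2} \approx 49.145$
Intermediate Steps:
$E = 33$
$R{\left(d,Z \right)} = \frac{33}{\frac{4}{d} + \frac{Z}{d}}$ ($R{\left(d,Z \right)} = \frac{33}{\frac{Z}{d} + \frac{4}{d}} = \frac{33}{\frac{4}{d} + \frac{Z}{d}}$)
$\sqrt{R{\left(-2,20 \right)} + 2418} = \sqrt{33 \left(-2\right) \frac{1}{4 + 20} + 2418} = \sqrt{33 \left(-2\right) \frac{1}{24} + 2418} = \sqrt{- \frac{11}{4} + 2418} = \sqrt{\frac{9661}{4}} = \frac{\sqrt{9661}}{2}$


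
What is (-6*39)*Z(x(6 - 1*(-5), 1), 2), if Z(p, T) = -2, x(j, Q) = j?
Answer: 468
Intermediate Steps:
(-6*39)*Z(x(6 - 1*(-5), 1), 2) = -6*39*(-2) = -234*(-2) = 468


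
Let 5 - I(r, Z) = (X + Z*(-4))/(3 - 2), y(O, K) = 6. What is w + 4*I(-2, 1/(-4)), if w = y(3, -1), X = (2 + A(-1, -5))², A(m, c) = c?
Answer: -14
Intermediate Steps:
X = 9 (X = (2 - 5)² = (-3)² = 9)
w = 6
I(r, Z) = -4 + 4*Z (I(r, Z) = 5 - (9 + Z*(-4))/(3 - 2) = 5 - (9 - 4*Z)/1 = 5 - (9 - 4*Z) = 5 + (-9 + 4*Z) = -4 + 4*Z)
w + 4*I(-2, 1/(-4)) = 6 + 4*(-4 + 4/(-4)) = 6 + 4*(-4 + 4*(-¼)) = 6 + 4*(-4 - 1) = 6 + 4*(-5) = 6 - 20 = -14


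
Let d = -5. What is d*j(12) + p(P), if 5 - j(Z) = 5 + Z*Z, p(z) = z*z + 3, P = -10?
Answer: 823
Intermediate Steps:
p(z) = 3 + z**2 (p(z) = z**2 + 3 = 3 + z**2)
j(Z) = -Z**2 (j(Z) = 5 - (5 + Z*Z) = 5 - (5 + Z**2) = 5 + (-5 - Z**2) = -Z**2)
d*j(12) + p(P) = -(-5)*12**2 + (3 + (-10)**2) = -(-5)*144 + (3 + 100) = -5*(-144) + 103 = 720 + 103 = 823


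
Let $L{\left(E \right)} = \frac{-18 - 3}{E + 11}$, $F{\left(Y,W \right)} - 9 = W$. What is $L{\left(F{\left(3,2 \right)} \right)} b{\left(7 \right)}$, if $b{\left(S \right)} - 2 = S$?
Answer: $- \frac{189}{22} \approx -8.5909$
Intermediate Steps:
$F{\left(Y,W \right)} = 9 + W$
$L{\left(E \right)} = - \frac{21}{11 + E}$
$b{\left(S \right)} = 2 + S$
$L{\left(F{\left(3,2 \right)} \right)} b{\left(7 \right)} = - \frac{21}{11 + \left(9 + 2\right)} \left(2 + 7\right) = - \frac{21}{11 + 11} \cdot 9 = - \frac{21}{22} \cdot 9 = \left(-21\right) \frac{1}{22} \cdot 9 = \left(- \frac{21}{22}\right) 9 = - \frac{189}{22}$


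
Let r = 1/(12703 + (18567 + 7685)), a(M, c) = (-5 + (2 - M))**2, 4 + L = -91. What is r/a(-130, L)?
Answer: 1/628305195 ≈ 1.5916e-9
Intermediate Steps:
L = -95 (L = -4 - 91 = -95)
a(M, c) = (-3 - M)**2
r = 1/38955 (r = 1/(12703 + 26252) = 1/38955 ≈ 2.5671e-5)
r/a(-130, L) = 1/(38955*((3 - 130)**2)) = 1/(38955*((-127)**2)) = (1/38955)/16129 = (1/38955)*(1/16129) = 1/628305195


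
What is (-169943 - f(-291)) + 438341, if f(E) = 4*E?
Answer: 269562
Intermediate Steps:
(-169943 - f(-291)) + 438341 = (-169943 - 4*(-291)) + 438341 = (-169943 - 1*(-1164)) + 438341 = (-169943 + 1164) + 438341 = -168779 + 438341 = 269562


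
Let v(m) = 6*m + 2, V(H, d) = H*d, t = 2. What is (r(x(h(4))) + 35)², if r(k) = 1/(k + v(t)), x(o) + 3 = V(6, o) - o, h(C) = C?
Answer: 1179396/961 ≈ 1227.3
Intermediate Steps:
v(m) = 2 + 6*m
x(o) = -3 + 5*o (x(o) = -3 + (6*o - o) = -3 + 5*o)
r(k) = 1/(14 + k) (r(k) = 1/(k + (2 + 6*2)) = 1/(k + (2 + 12)) = 1/(k + 14) = 1/(14 + k))
(r(x(h(4))) + 35)² = (1/(14 + (-3 + 5*4)) + 35)² = (1/(14 + (-3 + 20)) + 35)² = (1/(14 + 17) + 35)² = (1/31 + 35)² = (1086/31)² = 1179396/961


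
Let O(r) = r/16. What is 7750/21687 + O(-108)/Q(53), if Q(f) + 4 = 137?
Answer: 3537451/11537484 ≈ 0.30660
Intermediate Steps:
O(r) = r/16 (O(r) = r*(1/16) = r/16)
Q(f) = 133 (Q(f) = -4 + 137 = 133)
7750/21687 + O(-108)/Q(53) = 7750/21687 + ((1/16)*(-108))/133 = 7750*(1/21687) - 27/4*1/133 = 7750/21687 - 27/532 = 3537451/11537484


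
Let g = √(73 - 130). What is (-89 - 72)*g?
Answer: -161*I*√57 ≈ -1215.5*I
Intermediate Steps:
g = I*√57 (g = √(-57) = I*√57 ≈ 7.5498*I)
(-89 - 72)*g = (-89 - 72)*(I*√57) = -161*I*√57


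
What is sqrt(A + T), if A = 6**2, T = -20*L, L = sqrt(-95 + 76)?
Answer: 2*sqrt(9 - 5*I*sqrt(19)) ≈ 8.0721 - 5.3999*I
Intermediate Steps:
L = I*sqrt(19) (L = sqrt(-19) = I*sqrt(19) ≈ 4.3589*I)
T = -20*I*sqrt(19) ≈ -87.178*I
A = 36
sqrt(A + T) = sqrt(36 - 20*I*sqrt(19))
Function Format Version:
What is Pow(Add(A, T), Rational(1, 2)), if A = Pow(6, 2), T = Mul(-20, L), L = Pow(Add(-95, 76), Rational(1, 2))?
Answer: Mul(2, Pow(Add(9, Mul(-5, I, Pow(19, Rational(1, 2)))), Rational(1, 2))) ≈ Add(8.0721, Mul(-5.3999, I))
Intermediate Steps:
L = Mul(I, Pow(19, Rational(1, 2))) (L = Pow(-19, Rational(1, 2)) = Mul(I, Pow(19, Rational(1, 2))) ≈ Mul(4.3589, I))
T = Mul(-20, I, Pow(19, Rational(1, 2))) (T = Mul(-20, Mul(I, Pow(19, Rational(1, 2)))) = Mul(-20, I, Pow(19, Rational(1, 2))) ≈ Mul(-87.178, I))
A = 36
Pow(Add(A, T), Rational(1, 2)) = Pow(Add(36, Mul(-20, I, Pow(19, Rational(1, 2)))), Rational(1, 2))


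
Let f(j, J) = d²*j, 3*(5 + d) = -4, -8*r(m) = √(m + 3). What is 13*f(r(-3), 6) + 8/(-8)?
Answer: -1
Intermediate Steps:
r(m) = -√(3 + m)/8 (r(m) = -√(m + 3)/8 = -√(3 + m)/8)
d = -19/3 (d = -5 + (⅓)*(-4) = -5 - 4/3 = -19/3 ≈ -6.3333)
f(j, J) = 361*j/9 (f(j, J) = (-19/3)²*j = 361*j/9)
13*f(r(-3), 6) + 8/(-8) = 13*(361*(-√(3 - 3)/8)/9) + 8/(-8) = 13*(361*(-√0/8)/9) + 8*(-⅛) = 13*(361*(-⅛*0)/9) - 1 = 13*((361/9)*0) - 1 = 13*0 - 1 = 0 - 1 = -1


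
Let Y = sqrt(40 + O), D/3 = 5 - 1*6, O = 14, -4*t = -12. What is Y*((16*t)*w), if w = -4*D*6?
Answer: 10368*sqrt(6) ≈ 25396.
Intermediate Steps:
t = 3 (t = -1/4*(-12) = 3)
D = -3 (D = 3*(5 - 1*6) = 3*(5 - 6) = 3*(-1) = -3)
w = 72 (w = -4*(-3)*6 = 12*6 = 72)
Y = 3*sqrt(6) (Y = sqrt(40 + 14) = sqrt(54) = 3*sqrt(6) ≈ 7.3485)
Y*((16*t)*w) = (3*sqrt(6))*((16*3)*72) = (3*sqrt(6))*(48*72) = (3*sqrt(6))*3456 = 10368*sqrt(6)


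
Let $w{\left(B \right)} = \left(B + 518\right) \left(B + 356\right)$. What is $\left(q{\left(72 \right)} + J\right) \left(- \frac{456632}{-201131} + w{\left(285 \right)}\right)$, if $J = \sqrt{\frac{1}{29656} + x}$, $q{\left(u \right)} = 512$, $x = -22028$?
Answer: $\frac{53005930672640}{201131} + \frac{9411564395 i \sqrt{4843287188938}}{271124588} \approx 2.6354 \cdot 10^{8} + 7.6395 \cdot 10^{7} i$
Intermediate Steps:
$w{\left(B \right)} = \left(356 + B\right) \left(518 + B\right)$ ($w{\left(B \right)} = \left(518 + B\right) \left(356 + B\right) = \left(356 + B\right) \left(518 + B\right)$)
$J = \frac{i \sqrt{4843287188938}}{14828}$ ($J = \sqrt{\frac{1}{29656} - 22028} = \sqrt{- \frac{653262367}{29656}} = \frac{i \sqrt{4843287188938}}{14828} \approx 148.42 i$)
$\left(q{\left(72 \right)} + J\right) \left(- \frac{456632}{-201131} + w{\left(285 \right)}\right) = \left(512 + \frac{i \sqrt{4843287188938}}{14828}\right) \left(- \frac{456632}{-201131} + \left(184408 + 285^{2} + 874 \cdot 285\right)\right) = \left(512 + \frac{i \sqrt{4843287188938}}{14828}\right) \left(\left(-456632\right) \left(- \frac{1}{201131}\right) + \left(184408 + 81225 + 249090\right)\right) = \left(512 + \frac{i \sqrt{4843287188938}}{14828}\right) \left(\frac{456632}{201131} + 514723\right) = \left(512 + \frac{i \sqrt{4843287188938}}{14828}\right) \frac{103527208345}{201131} = \frac{53005930672640}{201131} + \frac{9411564395 i \sqrt{4843287188938}}{271124588}$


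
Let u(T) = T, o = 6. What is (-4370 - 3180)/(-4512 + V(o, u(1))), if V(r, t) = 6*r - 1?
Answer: 7550/4477 ≈ 1.6864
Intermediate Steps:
V(r, t) = -1 + 6*r
(-4370 - 3180)/(-4512 + V(o, u(1))) = (-4370 - 3180)/(-4512 + (-1 + 6*6)) = -7550/(-4512 + (-1 + 36)) = -7550/(-4512 + 35) = -7550/(-4477) = -7550*(-1/4477) = 7550/4477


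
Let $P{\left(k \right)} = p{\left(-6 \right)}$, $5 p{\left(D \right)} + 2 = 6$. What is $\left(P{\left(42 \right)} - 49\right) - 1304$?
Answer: $- \frac{6761}{5} \approx -1352.2$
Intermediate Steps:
$p{\left(D \right)} = \frac{4}{5}$ ($p{\left(D \right)} = - \frac{2}{5} + \frac{1}{5} \cdot 6 = - \frac{2}{5} + \frac{6}{5} = \frac{4}{5}$)
$P{\left(k \right)} = \frac{4}{5}$
$\left(P{\left(42 \right)} - 49\right) - 1304 = \left(\frac{4}{5} - 49\right) - 1304 = - \frac{241}{5} - 1304 = - \frac{6761}{5}$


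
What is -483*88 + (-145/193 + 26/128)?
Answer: -525016179/12352 ≈ -42505.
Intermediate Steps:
-483*88 + (-145/193 + 26/128) = -42504 + (-145*1/193 + 26*(1/128)) = -42504 + (-145/193 + 13/64) = -42504 - 6771/12352 = -525016179/12352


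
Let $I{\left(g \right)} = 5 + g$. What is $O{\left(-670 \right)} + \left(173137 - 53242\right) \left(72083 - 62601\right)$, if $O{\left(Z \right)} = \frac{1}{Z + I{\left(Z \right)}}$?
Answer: $\frac{1517687260649}{1335} \approx 1.1368 \cdot 10^{9}$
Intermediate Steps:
$O{\left(Z \right)} = \frac{1}{5 + 2 Z}$ ($O{\left(Z \right)} = \frac{1}{Z + \left(5 + Z\right)} = \frac{1}{5 + 2 Z}$)
$O{\left(-670 \right)} + \left(173137 - 53242\right) \left(72083 - 62601\right) = \frac{1}{5 + 2 \left(-670\right)} + \left(173137 - 53242\right) \left(72083 - 62601\right) = \frac{1}{5 - 1340} + 119895 \cdot 9482 = \frac{1}{-1335} + 1136844390 = - \frac{1}{1335} + 1136844390 = \frac{1517687260649}{1335}$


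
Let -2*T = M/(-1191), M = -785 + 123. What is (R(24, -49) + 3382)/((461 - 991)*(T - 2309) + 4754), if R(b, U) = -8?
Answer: 2009217/731673757 ≈ 0.0027461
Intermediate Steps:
M = -662
T = -331/1191 (T = -(-331)/(-1191) = -(-331)*(-1)/1191 = -1/2*662/1191 = -331/1191 ≈ -0.27792)
(R(24, -49) + 3382)/((461 - 991)*(T - 2309) + 4754) = (-8 + 3382)/((461 - 991)*(-331/1191 - 2309) + 4754) = 3374/(-530*(-2750350/1191) + 4754) = 3374/(1457685500/1191 + 4754) = 3374/(1463347514/1191) = 3374*(1191/1463347514) = 2009217/731673757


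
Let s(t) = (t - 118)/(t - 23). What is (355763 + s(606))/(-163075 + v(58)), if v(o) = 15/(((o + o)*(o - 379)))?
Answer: -2574376854604/1180042665615 ≈ -2.1816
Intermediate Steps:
s(t) = (-118 + t)/(-23 + t)
v(o) = 15/(2*o*(-379 + o)) (v(o) = 15/(((2*o)*(-379 + o))) = 15/((2*o*(-379 + o))) = 15*(1/(2*o*(-379 + o))) = 15/(2*o*(-379 + o)))
(355763 + s(606))/(-163075 + v(58)) = (355763 + (-118 + 606)/(-23 + 606))/(-163075 + (15/2)/(58*(-379 + 58))) = (355763 + 488/583)/(-163075 + (15/2)*(1/58)/(-321)) = (355763 + (1/583)*488)/(-163075 + (15/2)*(1/58)*(-1/321)) = (355763 + 488/583)/(-163075 - 5/12412) = 207410317/(583*(-2024086905/12412)) = (207410317/583)*(-12412/2024086905) = -2574376854604/1180042665615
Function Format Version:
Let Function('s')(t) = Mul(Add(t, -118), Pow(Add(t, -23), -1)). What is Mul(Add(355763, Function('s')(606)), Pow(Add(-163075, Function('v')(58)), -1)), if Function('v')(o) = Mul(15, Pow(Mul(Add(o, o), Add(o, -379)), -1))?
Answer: Rational(-2574376854604, 1180042665615) ≈ -2.1816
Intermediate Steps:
Function('s')(t) = Mul(Pow(Add(-23, t), -1), Add(-118, t)) (Function('s')(t) = Mul(Add(-118, t), Pow(Add(-23, t), -1)) = Mul(Pow(Add(-23, t), -1), Add(-118, t)))
Function('v')(o) = Mul(Rational(15, 2), Pow(o, -1), Pow(Add(-379, o), -1)) (Function('v')(o) = Mul(15, Pow(Mul(Mul(2, o), Add(-379, o)), -1)) = Mul(15, Pow(Mul(2, o, Add(-379, o)), -1)) = Mul(15, Mul(Rational(1, 2), Pow(o, -1), Pow(Add(-379, o), -1))) = Mul(Rational(15, 2), Pow(o, -1), Pow(Add(-379, o), -1)))
Mul(Add(355763, Function('s')(606)), Pow(Add(-163075, Function('v')(58)), -1)) = Mul(Add(355763, Mul(Pow(Add(-23, 606), -1), Add(-118, 606))), Pow(Add(-163075, Mul(Rational(15, 2), Pow(58, -1), Pow(Add(-379, 58), -1))), -1)) = Mul(Add(355763, Mul(Pow(583, -1), 488)), Pow(Add(-163075, Mul(Rational(15, 2), Rational(1, 58), Pow(-321, -1))), -1)) = Mul(Add(355763, Mul(Rational(1, 583), 488)), Pow(Add(-163075, Mul(Rational(15, 2), Rational(1, 58), Rational(-1, 321))), -1)) = Mul(Add(355763, Rational(488, 583)), Pow(Add(-163075, Rational(-5, 12412)), -1)) = Mul(Rational(207410317, 583), Pow(Rational(-2024086905, 12412), -1)) = Mul(Rational(207410317, 583), Rational(-12412, 2024086905)) = Rational(-2574376854604, 1180042665615)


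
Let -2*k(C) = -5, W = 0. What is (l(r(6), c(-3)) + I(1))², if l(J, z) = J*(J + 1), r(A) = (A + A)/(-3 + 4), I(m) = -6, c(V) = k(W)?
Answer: 22500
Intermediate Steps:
k(C) = 5/2 (k(C) = -½*(-5) = 5/2)
c(V) = 5/2
r(A) = 2*A (r(A) = (2*A)/1 = (2*A)*1 = 2*A)
l(J, z) = J*(1 + J)
(l(r(6), c(-3)) + I(1))² = ((2*6)*(1 + 2*6) - 6)² = (12*(1 + 12) - 6)² = (12*13 - 6)² = (156 - 6)² = 150² = 22500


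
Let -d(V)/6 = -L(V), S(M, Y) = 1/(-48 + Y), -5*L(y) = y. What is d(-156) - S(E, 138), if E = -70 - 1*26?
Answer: 16847/90 ≈ 187.19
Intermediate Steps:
E = -96 (E = -70 - 26 = -96)
L(y) = -y/5
d(V) = -6*V/5 (d(V) = -(-6)*(-V/5) = -6*V/5)
d(-156) - S(E, 138) = -6/5*(-156) - 1/(-48 + 138) = 936/5 - 1/90 = 16847/90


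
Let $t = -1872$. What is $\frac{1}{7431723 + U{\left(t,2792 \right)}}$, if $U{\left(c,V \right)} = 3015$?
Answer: $\frac{1}{7434738} \approx 1.345 \cdot 10^{-7}$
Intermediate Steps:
$\frac{1}{7431723 + U{\left(t,2792 \right)}} = \frac{1}{7431723 + 3015} = \frac{1}{7434738}$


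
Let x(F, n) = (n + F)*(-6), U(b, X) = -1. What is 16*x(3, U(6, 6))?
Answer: -192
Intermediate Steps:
x(F, n) = -6*F - 6*n (x(F, n) = (F + n)*(-6) = -6*F - 6*n)
16*x(3, U(6, 6)) = 16*(-6*3 - 6*(-1)) = 16*(-18 + 6) = 16*(-12) = -192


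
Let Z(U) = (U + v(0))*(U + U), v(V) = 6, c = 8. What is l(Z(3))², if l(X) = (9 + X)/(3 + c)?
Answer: 3969/121 ≈ 32.802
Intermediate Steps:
Z(U) = 2*U*(6 + U) (Z(U) = (U + 6)*(U + U) = (6 + U)*(2*U) = 2*U*(6 + U))
l(X) = 9/11 + X/11 (l(X) = (9 + X)/(3 + 8) = (9 + X)/11 = (9 + X)*(1/11) = 9/11 + X/11)
l(Z(3))² = (9/11 + (2*3*(6 + 3))/11)² = (9/11 + (2*3*9)/11)² = (9/11 + (1/11)*54)² = (9/11 + 54/11)² = (63/11)² = 3969/121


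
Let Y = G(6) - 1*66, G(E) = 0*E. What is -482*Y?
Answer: 31812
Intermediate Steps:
G(E) = 0
Y = -66 (Y = 0 - 1*66 = 0 - 66 = -66)
-482*Y = -482*(-66) = 31812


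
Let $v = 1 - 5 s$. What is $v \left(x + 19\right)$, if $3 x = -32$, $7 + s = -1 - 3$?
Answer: $\frac{1400}{3} \approx 466.67$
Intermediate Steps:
$s = -11$ ($s = -7 - 4 = -11$)
$x = - \frac{32}{3}$ ($x = \frac{1}{3} \left(-32\right) = - \frac{32}{3} \approx -10.667$)
$v = 56$ ($v = 1 - -55 = 1 + 55 = 56$)
$v \left(x + 19\right) = 56 \left(- \frac{32}{3} + 19\right) = 56 \cdot \frac{25}{3} = \frac{1400}{3}$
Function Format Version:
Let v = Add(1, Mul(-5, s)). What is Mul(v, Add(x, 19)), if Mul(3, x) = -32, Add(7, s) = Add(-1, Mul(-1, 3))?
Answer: Rational(1400, 3) ≈ 466.67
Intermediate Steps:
s = -11 (s = Add(-7, Add(-1, Mul(-1, 3))) = Add(-7, Add(-1, -3)) = Add(-7, -4) = -11)
x = Rational(-32, 3) (x = Mul(Rational(1, 3), -32) = Rational(-32, 3) ≈ -10.667)
v = 56 (v = Add(1, Mul(-5, -11)) = Add(1, 55) = 56)
Mul(v, Add(x, 19)) = Mul(56, Add(Rational(-32, 3), 19)) = Mul(56, Rational(25, 3)) = Rational(1400, 3)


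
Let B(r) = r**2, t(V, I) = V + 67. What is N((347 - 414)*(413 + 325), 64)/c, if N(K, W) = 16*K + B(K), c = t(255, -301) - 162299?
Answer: -2444115780/161977 ≈ -15089.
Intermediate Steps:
t(V, I) = 67 + V
c = -161977 (c = (67 + 255) - 162299 = 322 - 162299 = -161977)
N(K, W) = K**2 + 16*K (N(K, W) = 16*K + K**2 = K**2 + 16*K)
N((347 - 414)*(413 + 325), 64)/c = (((347 - 414)*(413 + 325))*(16 + (347 - 414)*(413 + 325)))/(-161977) = ((-67*738)*(16 - 67*738))*(-1/161977) = -49446*(16 - 49446)*(-1/161977) = -49446*(-49430)*(-1/161977) = 2444115780*(-1/161977) = -2444115780/161977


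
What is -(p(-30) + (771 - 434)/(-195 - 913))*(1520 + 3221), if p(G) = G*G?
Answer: -4726127483/1108 ≈ -4.2655e+6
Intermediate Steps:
p(G) = G²
-(p(-30) + (771 - 434)/(-195 - 913))*(1520 + 3221) = -((-30)² + (771 - 434)/(-195 - 913))*(1520 + 3221) = -(900 + 337/(-1108))*4741 = -(900 + 337*(-1/1108))*4741 = -(900 - 337/1108)*4741 = -996863*4741/1108 = -1*4726127483/1108 = -4726127483/1108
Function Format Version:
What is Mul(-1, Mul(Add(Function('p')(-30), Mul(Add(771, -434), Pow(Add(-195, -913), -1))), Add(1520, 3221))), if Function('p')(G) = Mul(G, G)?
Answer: Rational(-4726127483, 1108) ≈ -4.2655e+6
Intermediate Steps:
Function('p')(G) = Pow(G, 2)
Mul(-1, Mul(Add(Function('p')(-30), Mul(Add(771, -434), Pow(Add(-195, -913), -1))), Add(1520, 3221))) = Mul(-1, Mul(Add(Pow(-30, 2), Mul(Add(771, -434), Pow(Add(-195, -913), -1))), Add(1520, 3221))) = Mul(-1, Mul(Add(900, Mul(337, Pow(-1108, -1))), 4741)) = Mul(-1, Mul(Add(900, Mul(337, Rational(-1, 1108))), 4741)) = Mul(-1, Mul(Add(900, Rational(-337, 1108)), 4741)) = Mul(-1, Mul(Rational(996863, 1108), 4741)) = Mul(-1, Rational(4726127483, 1108)) = Rational(-4726127483, 1108)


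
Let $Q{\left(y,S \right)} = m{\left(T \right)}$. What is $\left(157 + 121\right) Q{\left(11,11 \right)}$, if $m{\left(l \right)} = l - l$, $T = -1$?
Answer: $0$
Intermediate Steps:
$m{\left(l \right)} = 0$
$Q{\left(y,S \right)} = 0$
$\left(157 + 121\right) Q{\left(11,11 \right)} = \left(157 + 121\right) 0 = 278 \cdot 0 = 0$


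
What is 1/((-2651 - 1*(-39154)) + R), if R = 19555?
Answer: 1/56058 ≈ 1.7839e-5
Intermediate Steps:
1/((-2651 - 1*(-39154)) + R) = 1/((-2651 - 1*(-39154)) + 19555) = 1/((-2651 + 39154) + 19555) = 1/(36503 + 19555) = 1/56058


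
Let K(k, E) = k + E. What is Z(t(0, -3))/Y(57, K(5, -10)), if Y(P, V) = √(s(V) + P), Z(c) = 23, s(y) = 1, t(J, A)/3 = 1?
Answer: 23*√58/58 ≈ 3.0200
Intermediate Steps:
t(J, A) = 3 (t(J, A) = 3*1 = 3)
K(k, E) = E + k
Y(P, V) = √(1 + P)
Z(t(0, -3))/Y(57, K(5, -10)) = 23/(√(1 + 57)) = 23/(√58) = 23*(√58/58) = 23*√58/58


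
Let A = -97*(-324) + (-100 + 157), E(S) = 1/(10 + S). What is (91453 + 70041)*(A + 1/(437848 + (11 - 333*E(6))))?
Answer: 35619983111994394/7005411 ≈ 5.0846e+9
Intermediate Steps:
A = 31485 (A = 31428 + 57 = 31485)
(91453 + 70041)*(A + 1/(437848 + (11 - 333*E(6)))) = (91453 + 70041)*(31485 + 1/(437848 + (11 - 333/(10 + 6)))) = 161494*(31485 + 1/(437848 + (11 - 333/16))) = 161494*(31485 + 1/(437848 - 157/16)) = 161494*(31485 + 1/(7005411/16)) = 161494*(31485 + 16/7005411) = 161494*(220565365351/7005411) = 35619983111994394/7005411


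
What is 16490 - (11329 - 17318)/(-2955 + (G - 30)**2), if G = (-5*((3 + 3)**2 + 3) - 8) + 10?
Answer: 771309249/46774 ≈ 16490.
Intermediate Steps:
G = -193 (G = (-5*(6**2 + 3) - 8) + 10 = (-5*(36 + 3) - 8) + 10 = (-5*39 - 8) + 10 = (-195 - 8) + 10 = -203 + 10 = -193)
16490 - (11329 - 17318)/(-2955 + (G - 30)**2) = 16490 - (11329 - 17318)/(-2955 + (-193 - 30)**2) = 16490 - (-5989)/(-2955 + (-223)**2) = 16490 - (-5989)/(-2955 + 49729) = 16490 - (-5989)/46774 = 16490 - 1*(-5989/46774) = 16490 + 5989/46774 = 771309249/46774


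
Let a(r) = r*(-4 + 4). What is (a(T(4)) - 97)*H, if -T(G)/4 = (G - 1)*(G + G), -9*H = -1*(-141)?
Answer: 4559/3 ≈ 1519.7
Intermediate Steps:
H = -47/3 (H = -(-1)*(-141)/9 = -⅑*141 = -47/3 ≈ -15.667)
T(G) = -8*G*(-1 + G) (T(G) = -4*(G - 1)*(G + G) = -4*(-1 + G)*2*G = -8*G*(-1 + G))
a(r) = 0 (a(r) = r*0 = 0)
(a(T(4)) - 97)*H = (0 - 97)*(-47/3) = -97*(-47/3) = 4559/3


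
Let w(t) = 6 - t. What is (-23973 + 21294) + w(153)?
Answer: -2826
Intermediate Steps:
(-23973 + 21294) + w(153) = (-23973 + 21294) + (6 - 1*153) = -2679 + (6 - 153) = -2679 - 147 = -2826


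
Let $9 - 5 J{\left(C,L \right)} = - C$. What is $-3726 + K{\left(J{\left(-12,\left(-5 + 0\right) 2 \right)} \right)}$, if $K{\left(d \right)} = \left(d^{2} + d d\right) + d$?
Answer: $- \frac{93147}{25} \approx -3725.9$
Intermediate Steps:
$J{\left(C,L \right)} = \frac{9}{5} + \frac{C}{5}$ ($J{\left(C,L \right)} = \frac{9}{5} - \frac{\left(-1\right) C}{5} = \frac{9}{5} + \frac{C}{5}$)
$K{\left(d \right)} = d + 2 d^{2}$ ($K{\left(d \right)} = \left(d^{2} + d^{2}\right) + d = 2 d^{2} + d = d + 2 d^{2}$)
$-3726 + K{\left(J{\left(-12,\left(-5 + 0\right) 2 \right)} \right)} = -3726 + \left(\frac{9}{5} + \frac{1}{5} \left(-12\right)\right) \left(1 + 2 \left(\frac{9}{5} + \frac{1}{5} \left(-12\right)\right)\right) = -3726 + \left(\frac{9}{5} - \frac{12}{5}\right) \left(1 + 2 \left(\frac{9}{5} - \frac{12}{5}\right)\right) = -3726 - \frac{3 \left(1 + 2 \left(- \frac{3}{5}\right)\right)}{5} = -3726 - \frac{3 \left(1 - \frac{6}{5}\right)}{5} = -3726 - - \frac{3}{25} = -3726 + \frac{3}{25} = - \frac{93147}{25}$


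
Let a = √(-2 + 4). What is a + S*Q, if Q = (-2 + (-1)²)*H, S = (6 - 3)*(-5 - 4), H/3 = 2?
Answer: 162 + √2 ≈ 163.41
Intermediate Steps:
H = 6 (H = 3*2 = 6)
S = -27 (S = 3*(-9) = -27)
Q = -6 (Q = (-2 + (-1)²)*6 = (-2 + 1)*6 = -1*6 = -6)
a = √2 ≈ 1.4142
a + S*Q = √2 - 27*(-6) = √2 + 162 = 162 + √2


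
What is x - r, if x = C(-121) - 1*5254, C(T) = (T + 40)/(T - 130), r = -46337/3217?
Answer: -4230540454/807467 ≈ -5239.3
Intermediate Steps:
r = -46337/3217 (r = -46337*1/3217 = -46337/3217 ≈ -14.404)
C(T) = (40 + T)/(-130 + T)
x = -1318673/251 (x = (40 - 121)/(-130 - 121) - 1*5254 = -81/(-251) - 5254 = -1/251*(-81) - 5254 = 81/251 - 5254 = -1318673/251 ≈ -5253.7)
x - r = -1318673/251 - 1*(-46337/3217) = -1318673/251 + 46337/3217 = -4230540454/807467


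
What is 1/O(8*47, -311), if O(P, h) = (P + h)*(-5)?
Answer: -1/325 ≈ -0.0030769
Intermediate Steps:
O(P, h) = -5*P - 5*h
1/O(8*47, -311) = 1/(-40*47 - 5*(-311)) = 1/(-5*376 + 1555) = 1/(-1880 + 1555) = 1/(-325) = -1/325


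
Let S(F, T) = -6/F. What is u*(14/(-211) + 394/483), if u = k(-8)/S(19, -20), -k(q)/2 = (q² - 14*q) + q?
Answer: 11608544/14559 ≈ 797.34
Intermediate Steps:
k(q) = -2*q² + 26*q (k(q) = -2*((q² - 14*q) + q) = -2*(q² - 13*q) = -2*q² + 26*q)
u = 1064 (u = (2*(-8)*(13 - 1*(-8)))/((-6/19)) = (2*(-8)*(13 + 8))/((-6*1/19)) = (2*(-8)*21)/(-6/19) = -336*(-19/6) = 1064)
u*(14/(-211) + 394/483) = 1064*(14/(-211) + 394/483) = 1064*(14*(-1/211) + 394*(1/483)) = 1064*(-14/211 + 394/483) = 1064*(76372/101913) = 11608544/14559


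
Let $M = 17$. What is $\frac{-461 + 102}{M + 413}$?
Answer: $- \frac{359}{430} \approx -0.83488$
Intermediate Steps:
$\frac{-461 + 102}{M + 413} = \frac{-461 + 102}{17 + 413} = - \frac{359}{430}$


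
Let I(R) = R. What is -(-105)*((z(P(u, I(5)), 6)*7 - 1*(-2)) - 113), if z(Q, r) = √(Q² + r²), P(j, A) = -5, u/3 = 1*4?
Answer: -11655 + 735*√61 ≈ -5914.5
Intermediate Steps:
u = 12 (u = 3*(1*4) = 3*4 = 12)
-(-105)*((z(P(u, I(5)), 6)*7 - 1*(-2)) - 113) = -(-105)*((√((-5)² + 6²)*7 - 1*(-2)) - 113) = -(-105)*((√(25 + 36)*7 + 2) - 113) = -(-105)*((√61*7 + 2) - 113) = -(-105)*((7*√61 + 2) - 113) = -(-105)*((2 + 7*√61) - 113) = -(-105)*(-111 + 7*√61) = -(11655 - 735*√61) = -11655 + 735*√61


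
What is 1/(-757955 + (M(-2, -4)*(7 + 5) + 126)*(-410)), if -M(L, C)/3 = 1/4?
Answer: -1/805925 ≈ -1.2408e-6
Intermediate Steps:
M(L, C) = -¾ (M(L, C) = -3/4 = -3*¼ = -¾)
1/(-757955 + (M(-2, -4)*(7 + 5) + 126)*(-410)) = 1/(-757955 + (-3*(7 + 5)/4 + 126)*(-410)) = 1/(-757955 + (-¾*12 + 126)*(-410)) = 1/(-757955 + (-9 + 126)*(-410)) = 1/(-757955 + 117*(-410)) = 1/(-757955 - 47970) = 1/(-805925) = -1/805925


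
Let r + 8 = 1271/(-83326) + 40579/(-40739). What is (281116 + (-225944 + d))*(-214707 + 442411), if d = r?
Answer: 21319614651995176796/1697308957 ≈ 1.2561e+10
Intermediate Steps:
r = -30590008335/3394617914 (r = -8 + (1271/(-83326) + 40579/(-40739)) = -8 + (1271*(-1/83326) + 40579*(-1/40739)) = -8 + (-1271/83326 - 40579/40739) = -8 - 3433065023/3394617914 = -30590008335/3394617914 ≈ -9.0113)
d = -30590008335/3394617914 ≈ -9.0113
(281116 + (-225944 + d))*(-214707 + 442411) = (281116 + (-225944 - 30590008335/3394617914))*(-214707 + 442411) = (281116 - 767024139969151/3394617914)*227704 = (187257269542873/3394617914)*227704 = 21319614651995176796/1697308957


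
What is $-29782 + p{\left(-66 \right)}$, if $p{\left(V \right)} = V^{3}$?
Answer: $-317278$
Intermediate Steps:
$-29782 + p{\left(-66 \right)} = -29782 + \left(-66\right)^{3} = -29782 - 287496 = -317278$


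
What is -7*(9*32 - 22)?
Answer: -1862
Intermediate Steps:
-7*(9*32 - 22) = -7*(288 - 22) = -7*266 = -1862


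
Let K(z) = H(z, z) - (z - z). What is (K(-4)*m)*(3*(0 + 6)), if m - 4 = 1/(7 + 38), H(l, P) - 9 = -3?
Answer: 2172/5 ≈ 434.40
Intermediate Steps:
H(l, P) = 6 (H(l, P) = 9 - 3 = 6)
m = 181/45 (m = 4 + 1/(7 + 38) = 4 + 1/45 = 181/45 ≈ 4.0222)
K(z) = 6 (K(z) = 6 - (z - z) = 6 - 1*0 = 6 + 0 = 6)
(K(-4)*m)*(3*(0 + 6)) = (6*(181/45))*(3*(0 + 6)) = 362*(3*6)/15 = (362/15)*18 = 2172/5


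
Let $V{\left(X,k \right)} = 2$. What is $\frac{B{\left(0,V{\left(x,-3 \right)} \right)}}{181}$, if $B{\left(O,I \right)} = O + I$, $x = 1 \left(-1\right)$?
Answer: $\frac{2}{181} \approx 0.01105$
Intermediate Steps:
$x = -1$
$B{\left(O,I \right)} = I + O$
$\frac{B{\left(0,V{\left(x,-3 \right)} \right)}}{181} = \frac{2 + 0}{181} = 2 \cdot \frac{1}{181} = \frac{2}{181}$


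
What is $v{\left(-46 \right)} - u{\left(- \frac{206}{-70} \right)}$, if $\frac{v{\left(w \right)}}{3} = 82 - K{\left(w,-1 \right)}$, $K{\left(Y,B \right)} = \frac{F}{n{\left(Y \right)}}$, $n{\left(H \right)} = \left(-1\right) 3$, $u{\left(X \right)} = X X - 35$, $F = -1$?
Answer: $\frac{332391}{1225} \approx 271.34$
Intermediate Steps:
$u{\left(X \right)} = -35 + X^{2}$ ($u{\left(X \right)} = X^{2} - 35 = -35 + X^{2}$)
$n{\left(H \right)} = -3$
$K{\left(Y,B \right)} = \frac{1}{3}$ ($K{\left(Y,B \right)} = - \frac{1}{-3} = \left(-1\right) \left(- \frac{1}{3}\right) = \frac{1}{3}$)
$v{\left(w \right)} = 245$ ($v{\left(w \right)} = 3 \left(82 - \frac{1}{3}\right) = 3 \cdot \frac{245}{3} = 245$)
$v{\left(-46 \right)} - u{\left(- \frac{206}{-70} \right)} = 245 - \left(-35 + \left(- \frac{206}{-70}\right)^{2}\right) = 245 - \left(-35 + \left(\left(-206\right) \left(- \frac{1}{70}\right)\right)^{2}\right) = 245 - \left(-35 + \left(\frac{103}{35}\right)^{2}\right) = 245 - \left(-35 + \frac{10609}{1225}\right) = 245 - - \frac{32266}{1225} = 245 + \frac{32266}{1225} = \frac{332391}{1225}$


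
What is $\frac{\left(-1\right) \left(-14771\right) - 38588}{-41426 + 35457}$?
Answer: $\frac{23817}{5969} \approx 3.9901$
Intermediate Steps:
$\frac{\left(-1\right) \left(-14771\right) - 38588}{-41426 + 35457} = \frac{14771 - 38588}{-5969} = \left(-23817\right) \left(- \frac{1}{5969}\right) = \frac{23817}{5969}$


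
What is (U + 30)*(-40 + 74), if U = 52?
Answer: 2788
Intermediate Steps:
(U + 30)*(-40 + 74) = (52 + 30)*(-40 + 74) = 82*34 = 2788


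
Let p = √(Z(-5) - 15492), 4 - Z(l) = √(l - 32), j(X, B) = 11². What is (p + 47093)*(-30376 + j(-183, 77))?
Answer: -1424798715 - 30255*√(-15488 - I*√37) ≈ -1.4248e+9 + 3.7653e+6*I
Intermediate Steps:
j(X, B) = 121
Z(l) = 4 - √(-32 + l) (Z(l) = 4 - √(l - 32) = 4 - √(-32 + l))
p = √(-15488 - I*√37) (p = √((4 - √(-32 - 5)) - 15492) = √((4 - √(-37)) - 15492) = √((4 - I*√37) - 15492) = √(-15488 - I*√37) ≈ 0.0244 - 124.45*I)
(p + 47093)*(-30376 + j(-183, 77)) = (√(-15488 - I*√37) + 47093)*(-30376 + 121) = (47093 + √(-15488 - I*√37))*(-30255) = -1424798715 - 30255*√(-15488 - I*√37)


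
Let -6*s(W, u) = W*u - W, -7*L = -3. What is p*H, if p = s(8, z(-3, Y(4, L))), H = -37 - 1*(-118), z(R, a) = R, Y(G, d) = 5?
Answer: 432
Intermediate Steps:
L = 3/7 (L = -1/7*(-3) = 3/7 ≈ 0.42857)
s(W, u) = W/6 - W*u/6 (s(W, u) = -(W*u - W)/6 = -(-W + W*u)/6 = W/6 - W*u/6)
H = 81 (H = -37 + 118 = 81)
p = 16/3 (p = (1/6)*8*(1 - 1*(-3)) = (1/6)*8*(1 + 3) = (1/6)*8*4 = 16/3 ≈ 5.3333)
p*H = (16/3)*81 = 432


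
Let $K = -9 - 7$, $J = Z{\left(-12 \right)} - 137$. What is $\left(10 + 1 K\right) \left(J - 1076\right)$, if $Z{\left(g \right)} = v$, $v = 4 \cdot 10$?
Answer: $7038$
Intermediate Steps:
$v = 40$
$Z{\left(g \right)} = 40$
$J = -97$ ($J = 40 - 137 = -97$)
$K = -16$
$\left(10 + 1 K\right) \left(J - 1076\right) = \left(10 + 1 \left(-16\right)\right) \left(-97 - 1076\right) = \left(10 - 16\right) \left(-1173\right) = \left(-6\right) \left(-1173\right) = 7038$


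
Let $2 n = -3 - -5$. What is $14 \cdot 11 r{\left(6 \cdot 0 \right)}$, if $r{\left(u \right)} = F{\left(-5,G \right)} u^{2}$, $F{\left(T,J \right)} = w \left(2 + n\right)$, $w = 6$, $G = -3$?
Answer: $0$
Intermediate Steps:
$n = 1$ ($n = \frac{-3 - -5}{2} = \frac{-3 + 5}{2} = \frac{1}{2} \cdot 2 = 1$)
$F{\left(T,J \right)} = 18$ ($F{\left(T,J \right)} = 6 \left(2 + 1\right) = 6 \cdot 3 = 18$)
$r{\left(u \right)} = 18 u^{2}$
$14 \cdot 11 r{\left(6 \cdot 0 \right)} = 14 \cdot 11 \cdot 18 \left(6 \cdot 0\right)^{2} = 154 \cdot 18 \cdot 0^{2} = 154 \cdot 18 \cdot 0 = 154 \cdot 0 = 0$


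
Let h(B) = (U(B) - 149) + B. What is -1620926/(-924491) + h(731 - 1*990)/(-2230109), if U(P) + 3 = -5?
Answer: 124662974110/71093644811 ≈ 1.7535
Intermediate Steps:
U(P) = -8 (U(P) = -3 - 5 = -8)
h(B) = -157 + B (h(B) = (-8 - 149) + B = -157 + B)
-1620926/(-924491) + h(731 - 1*990)/(-2230109) = -1620926/(-924491) + (-157 + (731 - 1*990))/(-2230109) = -1620926*(-1/924491) + (-157 + (731 - 990))*(-1/2230109) = 55894/31879 + (-157 - 259)*(-1/2230109) = 55894/31879 - 416*(-1/2230109) = 55894/31879 + 416/2230109 = 124662974110/71093644811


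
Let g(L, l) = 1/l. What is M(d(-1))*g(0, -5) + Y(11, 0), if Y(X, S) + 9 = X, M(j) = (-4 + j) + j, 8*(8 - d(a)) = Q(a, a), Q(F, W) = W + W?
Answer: -½ ≈ -0.50000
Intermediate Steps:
Q(F, W) = 2*W
d(a) = 8 - a/4
M(j) = -4 + 2*j
Y(X, S) = -9 + X
M(d(-1))*g(0, -5) + Y(11, 0) = (-4 + 2*(8 - ¼*(-1)))/(-5) + (-9 + 11) = (-4 + 2*(8 + ¼))*(-⅕) + 2 = (-4 + 2*(33/4))*(-⅕) + 2 = (-4 + 33/2)*(-⅕) + 2 = (25/2)*(-⅕) + 2 = -5/2 + 2 = -½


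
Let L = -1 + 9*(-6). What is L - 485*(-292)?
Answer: 141565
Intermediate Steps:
L = -55 (L = -1 - 54 = -55)
L - 485*(-292) = -55 - 485*(-292) = -55 + 141620 = 141565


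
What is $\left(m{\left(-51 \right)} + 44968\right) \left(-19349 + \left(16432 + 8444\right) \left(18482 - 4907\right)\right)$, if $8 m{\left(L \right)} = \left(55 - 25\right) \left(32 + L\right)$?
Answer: $\frac{60641564499037}{4} \approx 1.516 \cdot 10^{13}$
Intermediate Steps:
$m{\left(L \right)} = 120 + \frac{15 L}{4}$ ($m{\left(L \right)} = \frac{\left(55 - 25\right) \left(32 + L\right)}{8} = \frac{30 \left(32 + L\right)}{8} = \frac{960 + 30 L}{8} = 120 + \frac{15 L}{4}$)
$\left(m{\left(-51 \right)} + 44968\right) \left(-19349 + \left(16432 + 8444\right) \left(18482 - 4907\right)\right) = \left(\left(120 + \frac{15}{4} \left(-51\right)\right) + 44968\right) \left(-19349 + \left(16432 + 8444\right) \left(18482 - 4907\right)\right) = \left(\left(120 - \frac{765}{4}\right) + 44968\right) \left(-19349 + 24876 \cdot 13575\right) = \left(- \frac{285}{4} + 44968\right) \left(-19349 + 337691700\right) = \frac{179587}{4} \cdot 337672351 = \frac{60641564499037}{4}$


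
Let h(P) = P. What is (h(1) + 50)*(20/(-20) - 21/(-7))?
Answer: 102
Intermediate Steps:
(h(1) + 50)*(20/(-20) - 21/(-7)) = (1 + 50)*(20/(-20) - 21/(-7)) = 51*(20*(-1/20) - 21*(-⅐)) = 51*(-1 + 3) = 51*2 = 102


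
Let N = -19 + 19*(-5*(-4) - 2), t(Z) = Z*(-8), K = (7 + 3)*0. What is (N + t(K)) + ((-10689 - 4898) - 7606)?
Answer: -22870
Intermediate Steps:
K = 0 (K = 10*0 = 0)
t(Z) = -8*Z
N = 323 (N = -19 + 19*(20 - 2) = -19 + 19*18 = -19 + 342 = 323)
(N + t(K)) + ((-10689 - 4898) - 7606) = (323 - 8*0) + ((-10689 - 4898) - 7606) = (323 + 0) + (-15587 - 7606) = 323 - 23193 = -22870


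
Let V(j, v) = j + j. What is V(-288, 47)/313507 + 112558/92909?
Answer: 35234205322/29127621863 ≈ 1.2097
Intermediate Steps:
V(j, v) = 2*j
V(-288, 47)/313507 + 112558/92909 = (2*(-288))/313507 + 112558/92909 = -576*1/313507 + 112558*(1/92909) = -576/313507 + 112558/92909 = 35234205322/29127621863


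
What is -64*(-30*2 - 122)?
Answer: 11648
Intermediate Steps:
-64*(-30*2 - 122) = -64*(-60 - 122) = -64*(-182) = 11648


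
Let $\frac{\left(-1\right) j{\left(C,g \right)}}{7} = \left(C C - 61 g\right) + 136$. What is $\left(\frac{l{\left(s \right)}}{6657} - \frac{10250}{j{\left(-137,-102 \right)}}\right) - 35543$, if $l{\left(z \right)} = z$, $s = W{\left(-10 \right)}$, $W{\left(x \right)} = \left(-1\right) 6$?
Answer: $- \frac{1981761205463}{55756813} \approx -35543.0$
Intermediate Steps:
$j{\left(C,g \right)} = -952 - 7 C^{2} + 427 g$ ($j{\left(C,g \right)} = - 7 \left(\left(C C - 61 g\right) + 136\right) = - 7 \left(\left(C^{2} - 61 g\right) + 136\right) = - 7 \left(136 + C^{2} - 61 g\right) = -952 - 7 C^{2} + 427 g$)
$W{\left(x \right)} = -6$
$s = -6$
$\left(\frac{l{\left(s \right)}}{6657} - \frac{10250}{j{\left(-137,-102 \right)}}\right) - 35543 = \left(- \frac{6}{6657} - \frac{10250}{-952 - 7 \left(-137\right)^{2} + 427 \left(-102\right)}\right) - 35543 = \left(\left(-6\right) \frac{1}{6657} - \frac{10250}{-952 - 131383 - 43554}\right) - 35543 = \left(- \frac{2}{2219} - \frac{10250}{-952 - 131383 - 43554}\right) - 35543 = \left(- \frac{2}{2219} - \frac{10250}{-175889}\right) - 35543 = \left(- \frac{2}{2219} - - \frac{10250}{175889}\right) - 35543 = \left(- \frac{2}{2219} + \frac{10250}{175889}\right) - 35543 = \frac{3198996}{55756813} - 35543 = - \frac{1981761205463}{55756813}$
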